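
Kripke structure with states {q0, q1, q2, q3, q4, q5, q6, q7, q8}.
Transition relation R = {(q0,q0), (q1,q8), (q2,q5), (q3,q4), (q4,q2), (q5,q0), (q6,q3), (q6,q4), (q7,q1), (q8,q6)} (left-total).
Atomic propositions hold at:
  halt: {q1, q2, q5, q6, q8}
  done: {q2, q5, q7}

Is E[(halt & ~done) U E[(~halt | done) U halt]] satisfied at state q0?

No

Sat(~done) = {q0, q1, q3, q4, q6, q8}
Sat(halt & ~done) = {q1, q6, q8}
Sat(~halt) = {q0, q3, q4, q7}
Sat(~halt | done) = {q0, q2, q3, q4, q5, q7}
E[(~halt | done) U halt]: least fixpoint, start Z0 = Sat(halt) = {q1, q2, q5, q6, q8}, add states in Sat(~halt | done) with some successor in Z. Z1 = {q1, q2, q4, q5, q6, q7, q8}; Z2 = {q1, q2, q3, q4, q5, q6, q7, q8}; fixed.
Sat(E[(~halt | done) U halt]) = {q1, q2, q3, q4, q5, q6, q7, q8}
E[(halt & ~done) U E[(~halt | done) U halt]]: least fixpoint, start Z0 = Sat(E[(~halt | done) U halt]) = {q1, q2, q3, q4, q5, q6, q7, q8}, add states in Sat(halt & ~done) with some successor in Z. Already a fixed point.
Sat(E[(halt & ~done) U E[(~halt | done) U halt]]) = {q1, q2, q3, q4, q5, q6, q7, q8}
q0 ∉ Sat(E[(halt & ~done) U E[(~halt | done) U halt]]) = {q1, q2, q3, q4, q5, q6, q7, q8}, so the formula does not hold at q0.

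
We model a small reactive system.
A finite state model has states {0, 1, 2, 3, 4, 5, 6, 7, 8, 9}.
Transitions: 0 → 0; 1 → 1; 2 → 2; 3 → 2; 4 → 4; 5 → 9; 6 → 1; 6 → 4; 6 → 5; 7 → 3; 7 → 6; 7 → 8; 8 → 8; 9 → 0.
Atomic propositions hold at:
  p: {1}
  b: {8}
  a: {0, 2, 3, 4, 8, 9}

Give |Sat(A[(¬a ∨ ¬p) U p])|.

Sat(¬a) = {1, 5, 6, 7}
Sat(¬p) = {0, 2, 3, 4, 5, 6, 7, 8, 9}
Sat(¬a ∨ ¬p) = {0, 1, 2, 3, 4, 5, 6, 7, 8, 9}
A[(¬a ∨ ¬p) U p]: least fixpoint, start Z0 = Sat(p) = {1}, add states in Sat(¬a ∨ ¬p) with every successor in Z. Already a fixed point.
Sat(A[(¬a ∨ ¬p) U p]) = {1}
|Sat(A[(¬a ∨ ¬p) U p])| = |{1}| = 1.

1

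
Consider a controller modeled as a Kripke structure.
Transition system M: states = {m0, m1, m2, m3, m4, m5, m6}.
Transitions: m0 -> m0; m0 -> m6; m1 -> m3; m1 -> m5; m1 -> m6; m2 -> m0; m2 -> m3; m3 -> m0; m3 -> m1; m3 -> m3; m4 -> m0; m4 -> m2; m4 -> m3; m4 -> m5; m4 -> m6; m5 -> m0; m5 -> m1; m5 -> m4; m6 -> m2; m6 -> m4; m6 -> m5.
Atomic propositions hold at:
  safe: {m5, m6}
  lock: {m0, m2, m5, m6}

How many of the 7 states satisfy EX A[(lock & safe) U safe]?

Sat(lock & safe) = {m5, m6}
A[(lock & safe) U safe]: least fixpoint, start Z0 = Sat(safe) = {m5, m6}, add states in Sat(lock & safe) with every successor in Z. Already a fixed point.
Sat(A[(lock & safe) U safe]) = {m5, m6}
Sat(EX A[(lock & safe) U safe]) = {s : some successor in {m5, m6}} = {m0, m1, m4, m6}
|Sat(EX A[(lock & safe) U safe])| = |{m0, m1, m4, m6}| = 4.

4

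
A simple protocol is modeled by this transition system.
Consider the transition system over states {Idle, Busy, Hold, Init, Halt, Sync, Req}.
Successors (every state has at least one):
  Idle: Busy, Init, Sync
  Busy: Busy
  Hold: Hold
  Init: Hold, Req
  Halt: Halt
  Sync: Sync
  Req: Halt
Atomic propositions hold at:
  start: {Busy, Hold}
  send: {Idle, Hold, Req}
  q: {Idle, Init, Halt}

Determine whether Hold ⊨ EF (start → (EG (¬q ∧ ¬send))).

Sat(¬q) = {Busy, Hold, Sync, Req}
Sat(¬send) = {Busy, Init, Halt, Sync}
Sat(¬q ∧ ¬send) = {Busy, Sync}
EG (¬q ∧ ¬send): greatest fixpoint, start Z0 = {Busy, Sync}, keep only states in Sat with some successor in Z. Already a fixed point.
Sat(EG (¬q ∧ ¬send)) = {Busy, Sync}
Sat(start → (EG (¬q ∧ ¬send))) = {Idle, Busy, Init, Halt, Sync, Req}
EF (start → (EG (¬q ∧ ¬send))): least fixpoint, start Z0 = {Idle, Busy, Init, Halt, Sync, Req}, add states with some successor in Z. Already a fixed point.
Sat(EF (start → (EG (¬q ∧ ¬send)))) = {Idle, Busy, Init, Halt, Sync, Req}
Hold ∉ Sat(EF (start → (EG (¬q ∧ ¬send)))) = {Idle, Busy, Init, Halt, Sync, Req}, so the formula does not hold at Hold.

No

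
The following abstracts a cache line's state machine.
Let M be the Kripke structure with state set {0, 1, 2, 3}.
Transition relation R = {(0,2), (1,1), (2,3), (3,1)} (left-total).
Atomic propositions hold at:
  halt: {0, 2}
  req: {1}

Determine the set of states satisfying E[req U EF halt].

{0, 2}

EF halt: least fixpoint, start Z0 = {0, 2}, add states with some successor in Z. Already a fixed point.
Sat(EF halt) = {0, 2}
E[req U EF halt]: least fixpoint, start Z0 = Sat(EF halt) = {0, 2}, add states in Sat(req) with some successor in Z. Already a fixed point.
Sat(E[req U EF halt]) = {0, 2}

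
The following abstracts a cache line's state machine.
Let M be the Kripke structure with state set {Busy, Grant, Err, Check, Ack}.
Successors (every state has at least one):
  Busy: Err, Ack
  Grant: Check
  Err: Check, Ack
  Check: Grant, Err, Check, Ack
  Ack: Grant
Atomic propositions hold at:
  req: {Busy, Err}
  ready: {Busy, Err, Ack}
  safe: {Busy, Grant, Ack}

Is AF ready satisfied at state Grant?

No

AF ready: least fixpoint, start Z0 = {Busy, Err, Ack}, add states with every successor in Z. Already a fixed point.
Sat(AF ready) = {Busy, Err, Ack}
Grant ∉ Sat(AF ready) = {Busy, Err, Ack}, so the formula does not hold at Grant.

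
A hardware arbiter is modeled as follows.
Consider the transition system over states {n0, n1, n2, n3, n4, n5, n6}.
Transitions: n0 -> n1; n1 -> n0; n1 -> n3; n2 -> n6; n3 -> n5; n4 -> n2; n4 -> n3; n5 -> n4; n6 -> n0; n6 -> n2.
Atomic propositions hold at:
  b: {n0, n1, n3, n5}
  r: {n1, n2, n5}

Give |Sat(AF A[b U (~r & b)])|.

Sat(~r) = {n0, n3, n4, n6}
Sat(~r & b) = {n0, n3}
A[b U (~r & b)]: least fixpoint, start Z0 = Sat((~r & b)) = {n0, n3}, add states in Sat(b) with every successor in Z. Z1 = {n0, n1, n3}; fixed.
Sat(A[b U (~r & b)]) = {n0, n1, n3}
AF A[b U (~r & b)]: least fixpoint, start Z0 = {n0, n1, n3}, add states with every successor in Z. Already a fixed point.
Sat(AF A[b U (~r & b)]) = {n0, n1, n3}
|Sat(AF A[b U (~r & b)])| = |{n0, n1, n3}| = 3.

3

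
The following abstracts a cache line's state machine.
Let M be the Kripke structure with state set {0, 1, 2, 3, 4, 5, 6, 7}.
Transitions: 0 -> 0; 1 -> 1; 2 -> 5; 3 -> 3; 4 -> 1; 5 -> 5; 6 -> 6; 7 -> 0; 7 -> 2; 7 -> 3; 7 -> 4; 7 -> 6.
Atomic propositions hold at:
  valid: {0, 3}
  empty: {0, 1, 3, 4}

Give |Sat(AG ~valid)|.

5

Sat(~valid) = {1, 2, 4, 5, 6, 7}
AG ~valid: greatest fixpoint, start Z0 = {1, 2, 4, 5, 6, 7}, keep only states in Sat with every successor in Z. Z1 = {1, 2, 4, 5, 6}; fixed.
Sat(AG ~valid) = {1, 2, 4, 5, 6}
|Sat(AG ~valid)| = |{1, 2, 4, 5, 6}| = 5.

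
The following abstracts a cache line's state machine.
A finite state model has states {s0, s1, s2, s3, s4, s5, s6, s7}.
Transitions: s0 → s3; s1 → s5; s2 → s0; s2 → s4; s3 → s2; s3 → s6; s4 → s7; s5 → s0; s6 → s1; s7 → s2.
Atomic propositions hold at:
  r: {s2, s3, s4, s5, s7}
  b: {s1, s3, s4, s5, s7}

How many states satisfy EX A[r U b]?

A[r U b]: least fixpoint, start Z0 = Sat(b) = {s1, s3, s4, s5, s7}, add states in Sat(r) with every successor in Z. Already a fixed point.
Sat(A[r U b]) = {s1, s3, s4, s5, s7}
Sat(EX A[r U b]) = {s : some successor in {s1, s3, s4, s5, s7}} = {s0, s1, s2, s4, s6}
|Sat(EX A[r U b])| = |{s0, s1, s2, s4, s6}| = 5.

5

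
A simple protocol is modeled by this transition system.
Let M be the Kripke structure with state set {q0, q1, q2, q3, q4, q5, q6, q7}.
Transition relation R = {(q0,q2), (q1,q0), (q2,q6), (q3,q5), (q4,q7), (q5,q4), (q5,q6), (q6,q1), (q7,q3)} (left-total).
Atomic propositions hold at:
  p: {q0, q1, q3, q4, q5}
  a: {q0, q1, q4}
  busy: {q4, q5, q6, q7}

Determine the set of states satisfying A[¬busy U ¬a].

{q0, q1, q2, q3, q5, q6, q7}

Sat(¬busy) = {q0, q1, q2, q3}
Sat(¬a) = {q2, q3, q5, q6, q7}
A[¬busy U ¬a]: least fixpoint, start Z0 = Sat(¬a) = {q2, q3, q5, q6, q7}, add states in Sat(¬busy) with every successor in Z. Z1 = {q0, q2, q3, q5, q6, q7}; Z2 = {q0, q1, q2, q3, q5, q6, q7}; fixed.
Sat(A[¬busy U ¬a]) = {q0, q1, q2, q3, q5, q6, q7}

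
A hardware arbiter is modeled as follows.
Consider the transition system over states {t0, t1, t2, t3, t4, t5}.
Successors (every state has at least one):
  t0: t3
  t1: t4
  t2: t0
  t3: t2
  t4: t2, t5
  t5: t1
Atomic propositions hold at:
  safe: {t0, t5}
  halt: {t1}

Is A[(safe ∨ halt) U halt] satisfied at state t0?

Sat(safe ∨ halt) = {t0, t1, t5}
A[(safe ∨ halt) U halt]: least fixpoint, start Z0 = Sat(halt) = {t1}, add states in Sat(safe ∨ halt) with every successor in Z. Z1 = {t1, t5}; fixed.
Sat(A[(safe ∨ halt) U halt]) = {t1, t5}
t0 ∉ Sat(A[(safe ∨ halt) U halt]) = {t1, t5}, so the formula does not hold at t0.

No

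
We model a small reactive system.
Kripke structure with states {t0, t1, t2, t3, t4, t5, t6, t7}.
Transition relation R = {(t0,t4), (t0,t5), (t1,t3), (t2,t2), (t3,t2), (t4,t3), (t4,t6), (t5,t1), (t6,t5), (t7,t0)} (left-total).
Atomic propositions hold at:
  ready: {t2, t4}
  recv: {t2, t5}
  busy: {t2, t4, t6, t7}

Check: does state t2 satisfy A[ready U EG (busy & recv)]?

Sat(busy & recv) = {t2}
EG (busy & recv): greatest fixpoint, start Z0 = {t2}, keep only states in Sat with some successor in Z. Already a fixed point.
Sat(EG (busy & recv)) = {t2}
A[ready U EG (busy & recv)]: least fixpoint, start Z0 = Sat(EG (busy & recv)) = {t2}, add states in Sat(ready) with every successor in Z. Already a fixed point.
Sat(A[ready U EG (busy & recv)]) = {t2}
t2 ∈ Sat(A[ready U EG (busy & recv)]) = {t2}, so the formula holds at t2.

Yes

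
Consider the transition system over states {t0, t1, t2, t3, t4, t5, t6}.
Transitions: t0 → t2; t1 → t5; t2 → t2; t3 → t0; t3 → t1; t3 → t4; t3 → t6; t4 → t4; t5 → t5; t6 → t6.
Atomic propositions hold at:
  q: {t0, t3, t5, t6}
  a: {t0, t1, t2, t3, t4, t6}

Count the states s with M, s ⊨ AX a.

Sat(AX a) = {s : every successor in {t0, t1, t2, t3, t4, t6}} = {t0, t2, t3, t4, t6}
|Sat(AX a)| = |{t0, t2, t3, t4, t6}| = 5.

5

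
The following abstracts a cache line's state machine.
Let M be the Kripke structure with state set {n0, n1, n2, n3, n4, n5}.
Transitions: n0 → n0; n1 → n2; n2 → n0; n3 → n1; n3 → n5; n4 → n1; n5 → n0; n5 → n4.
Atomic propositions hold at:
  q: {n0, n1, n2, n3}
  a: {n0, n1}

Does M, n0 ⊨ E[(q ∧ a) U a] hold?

Sat(q ∧ a) = {n0, n1}
E[(q ∧ a) U a]: least fixpoint, start Z0 = Sat(a) = {n0, n1}, add states in Sat(q ∧ a) with some successor in Z. Already a fixed point.
Sat(E[(q ∧ a) U a]) = {n0, n1}
n0 ∈ Sat(E[(q ∧ a) U a]) = {n0, n1}, so the formula holds at n0.

Yes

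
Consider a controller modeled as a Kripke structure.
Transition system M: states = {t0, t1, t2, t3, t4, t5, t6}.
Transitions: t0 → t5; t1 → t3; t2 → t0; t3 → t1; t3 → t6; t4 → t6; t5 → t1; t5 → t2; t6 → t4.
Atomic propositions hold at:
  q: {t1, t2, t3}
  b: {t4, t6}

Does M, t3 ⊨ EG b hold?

EG b: greatest fixpoint, start Z0 = {t4, t6}, keep only states in Sat with some successor in Z. Already a fixed point.
Sat(EG b) = {t4, t6}
t3 ∉ Sat(EG b) = {t4, t6}, so the formula does not hold at t3.

No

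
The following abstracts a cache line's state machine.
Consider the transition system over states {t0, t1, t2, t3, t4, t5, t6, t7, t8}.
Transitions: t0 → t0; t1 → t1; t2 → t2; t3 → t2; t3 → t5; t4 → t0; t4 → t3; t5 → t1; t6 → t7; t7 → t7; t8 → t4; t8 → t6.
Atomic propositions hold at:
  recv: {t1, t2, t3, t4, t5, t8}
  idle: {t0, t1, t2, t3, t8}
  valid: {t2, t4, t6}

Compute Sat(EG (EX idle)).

{t0, t1, t2, t3, t4, t5}

Sat(EX idle) = {s : some successor in {t0, t1, t2, t3, t8}} = {t0, t1, t2, t3, t4, t5}
EG (EX idle): greatest fixpoint, start Z0 = {t0, t1, t2, t3, t4, t5}, keep only states in Sat with some successor in Z. Already a fixed point.
Sat(EG (EX idle)) = {t0, t1, t2, t3, t4, t5}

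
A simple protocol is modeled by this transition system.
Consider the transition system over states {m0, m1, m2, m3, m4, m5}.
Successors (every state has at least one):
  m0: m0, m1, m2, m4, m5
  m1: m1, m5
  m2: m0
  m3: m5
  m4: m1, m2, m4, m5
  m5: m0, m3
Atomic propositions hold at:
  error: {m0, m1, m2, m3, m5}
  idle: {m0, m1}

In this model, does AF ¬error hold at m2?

No

Sat(¬error) = {m4}
AF ¬error: least fixpoint, start Z0 = {m4}, add states with every successor in Z. Already a fixed point.
Sat(AF ¬error) = {m4}
m2 ∉ Sat(AF ¬error) = {m4}, so the formula does not hold at m2.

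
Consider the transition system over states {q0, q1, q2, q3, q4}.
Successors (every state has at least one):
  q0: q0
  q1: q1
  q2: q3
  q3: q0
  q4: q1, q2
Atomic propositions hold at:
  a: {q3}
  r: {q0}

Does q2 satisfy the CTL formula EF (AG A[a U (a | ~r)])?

Sat(~r) = {q1, q2, q3, q4}
Sat(a | ~r) = {q1, q2, q3, q4}
A[a U (a | ~r)]: least fixpoint, start Z0 = Sat((a | ~r)) = {q1, q2, q3, q4}, add states in Sat(a) with every successor in Z. Already a fixed point.
Sat(A[a U (a | ~r)]) = {q1, q2, q3, q4}
AG A[a U (a | ~r)]: greatest fixpoint, start Z0 = {q1, q2, q3, q4}, keep only states in Sat with every successor in Z. Z1 = {q1, q2, q4}; Z2 = {q1, q4}; Z3 = {q1}; fixed.
Sat(AG A[a U (a | ~r)]) = {q1}
EF (AG A[a U (a | ~r)]): least fixpoint, start Z0 = {q1}, add states with some successor in Z. Z1 = {q1, q4}; fixed.
Sat(EF (AG A[a U (a | ~r)])) = {q1, q4}
q2 ∉ Sat(EF (AG A[a U (a | ~r)])) = {q1, q4}, so the formula does not hold at q2.

No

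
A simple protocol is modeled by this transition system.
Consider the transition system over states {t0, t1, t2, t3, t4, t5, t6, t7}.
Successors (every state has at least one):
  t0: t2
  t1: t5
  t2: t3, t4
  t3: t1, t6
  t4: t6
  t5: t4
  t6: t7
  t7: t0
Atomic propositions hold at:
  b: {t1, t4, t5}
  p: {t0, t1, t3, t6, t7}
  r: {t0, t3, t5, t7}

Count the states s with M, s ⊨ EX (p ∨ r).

Sat(p ∨ r) = {t0, t1, t3, t5, t6, t7}
Sat(EX (p ∨ r)) = {s : some successor in {t0, t1, t3, t5, t6, t7}} = {t1, t2, t3, t4, t6, t7}
|Sat(EX (p ∨ r))| = |{t1, t2, t3, t4, t6, t7}| = 6.

6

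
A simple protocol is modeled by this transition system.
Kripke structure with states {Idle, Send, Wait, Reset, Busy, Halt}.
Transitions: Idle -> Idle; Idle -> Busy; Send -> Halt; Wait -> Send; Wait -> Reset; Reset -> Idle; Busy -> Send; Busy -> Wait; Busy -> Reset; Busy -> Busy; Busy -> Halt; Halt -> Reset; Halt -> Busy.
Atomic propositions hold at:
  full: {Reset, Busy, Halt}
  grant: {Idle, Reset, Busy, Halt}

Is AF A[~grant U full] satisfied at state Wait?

Yes

Sat(~grant) = {Send, Wait}
A[~grant U full]: least fixpoint, start Z0 = Sat(full) = {Reset, Busy, Halt}, add states in Sat(~grant) with every successor in Z. Z1 = {Send, Reset, Busy, Halt}; Z2 = {Send, Wait, Reset, Busy, Halt}; fixed.
Sat(A[~grant U full]) = {Send, Wait, Reset, Busy, Halt}
AF A[~grant U full]: least fixpoint, start Z0 = {Send, Wait, Reset, Busy, Halt}, add states with every successor in Z. Already a fixed point.
Sat(AF A[~grant U full]) = {Send, Wait, Reset, Busy, Halt}
Wait ∈ Sat(AF A[~grant U full]) = {Send, Wait, Reset, Busy, Halt}, so the formula holds at Wait.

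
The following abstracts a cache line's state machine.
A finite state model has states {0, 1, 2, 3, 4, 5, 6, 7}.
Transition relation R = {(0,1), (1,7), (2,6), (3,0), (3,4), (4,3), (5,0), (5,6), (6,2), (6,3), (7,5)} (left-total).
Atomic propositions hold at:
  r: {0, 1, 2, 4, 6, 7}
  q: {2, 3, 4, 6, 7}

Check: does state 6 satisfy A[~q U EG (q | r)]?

Sat(~q) = {0, 1, 5}
Sat(q | r) = {0, 1, 2, 3, 4, 6, 7}
EG (q | r): greatest fixpoint, start Z0 = {0, 1, 2, 3, 4, 6, 7}, keep only states in Sat with some successor in Z. Z1 = {0, 1, 2, 3, 4, 6}; Z2 = {0, 2, 3, 4, 6}; Z3 = {2, 3, 4, 6}; fixed.
Sat(EG (q | r)) = {2, 3, 4, 6}
A[~q U EG (q | r)]: least fixpoint, start Z0 = Sat(EG (q | r)) = {2, 3, 4, 6}, add states in Sat(~q) with every successor in Z. Already a fixed point.
Sat(A[~q U EG (q | r)]) = {2, 3, 4, 6}
6 ∈ Sat(A[~q U EG (q | r)]) = {2, 3, 4, 6}, so the formula holds at 6.

Yes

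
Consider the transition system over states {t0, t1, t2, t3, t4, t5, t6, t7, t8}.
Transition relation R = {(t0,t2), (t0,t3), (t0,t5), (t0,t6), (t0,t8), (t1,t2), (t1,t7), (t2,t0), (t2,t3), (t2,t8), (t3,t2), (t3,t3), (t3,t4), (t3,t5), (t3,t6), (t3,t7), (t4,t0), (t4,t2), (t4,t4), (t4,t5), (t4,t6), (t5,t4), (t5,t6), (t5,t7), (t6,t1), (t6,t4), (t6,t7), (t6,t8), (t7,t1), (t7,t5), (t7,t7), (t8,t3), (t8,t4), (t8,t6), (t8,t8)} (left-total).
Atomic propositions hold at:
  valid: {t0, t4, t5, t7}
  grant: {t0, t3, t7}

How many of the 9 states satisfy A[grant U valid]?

4

A[grant U valid]: least fixpoint, start Z0 = Sat(valid) = {t0, t4, t5, t7}, add states in Sat(grant) with every successor in Z. Already a fixed point.
Sat(A[grant U valid]) = {t0, t4, t5, t7}
|Sat(A[grant U valid])| = |{t0, t4, t5, t7}| = 4.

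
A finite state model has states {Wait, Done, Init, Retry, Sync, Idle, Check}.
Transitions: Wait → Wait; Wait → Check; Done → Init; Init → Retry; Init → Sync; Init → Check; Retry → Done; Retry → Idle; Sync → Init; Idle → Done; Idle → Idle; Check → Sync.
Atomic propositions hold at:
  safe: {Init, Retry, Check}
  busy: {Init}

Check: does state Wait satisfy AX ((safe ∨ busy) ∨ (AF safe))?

No

Sat(safe ∨ busy) = {Init, Retry, Check}
AF safe: least fixpoint, start Z0 = {Init, Retry, Check}, add states with every successor in Z. Z1 = {Done, Init, Retry, Sync, Check}; fixed.
Sat(AF safe) = {Done, Init, Retry, Sync, Check}
Sat((safe ∨ busy) ∨ (AF safe)) = {Done, Init, Retry, Sync, Check}
Sat(AX ((safe ∨ busy) ∨ (AF safe))) = {s : every successor in {Done, Init, Retry, Sync, Check}} = {Done, Init, Sync, Check}
Wait ∉ Sat(AX ((safe ∨ busy) ∨ (AF safe))) = {Done, Init, Sync, Check}, so the formula does not hold at Wait.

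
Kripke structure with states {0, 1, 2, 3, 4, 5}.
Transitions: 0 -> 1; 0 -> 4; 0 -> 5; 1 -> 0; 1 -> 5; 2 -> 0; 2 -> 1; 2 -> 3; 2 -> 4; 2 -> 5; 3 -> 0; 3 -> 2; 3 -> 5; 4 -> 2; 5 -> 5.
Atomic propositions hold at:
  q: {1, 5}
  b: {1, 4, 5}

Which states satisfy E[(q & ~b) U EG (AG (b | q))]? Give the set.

{5}

Sat(~b) = {0, 2, 3}
Sat(q & ~b) = ∅
Sat(b | q) = {1, 4, 5}
AG (b | q): greatest fixpoint, start Z0 = {1, 4, 5}, keep only states in Sat with every successor in Z. Z1 = {5}; fixed.
Sat(AG (b | q)) = {5}
EG (AG (b | q)): greatest fixpoint, start Z0 = {5}, keep only states in Sat with some successor in Z. Already a fixed point.
Sat(EG (AG (b | q))) = {5}
E[(q & ~b) U EG (AG (b | q))]: least fixpoint, start Z0 = Sat(EG (AG (b | q))) = {5}, add states in Sat(q & ~b) with some successor in Z. Already a fixed point.
Sat(E[(q & ~b) U EG (AG (b | q))]) = {5}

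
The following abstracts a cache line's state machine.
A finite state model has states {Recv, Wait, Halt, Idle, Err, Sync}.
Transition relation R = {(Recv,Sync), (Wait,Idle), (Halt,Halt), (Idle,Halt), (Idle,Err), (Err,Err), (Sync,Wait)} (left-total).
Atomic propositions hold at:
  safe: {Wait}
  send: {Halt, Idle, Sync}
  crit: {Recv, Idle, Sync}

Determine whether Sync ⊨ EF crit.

EF crit: least fixpoint, start Z0 = {Recv, Idle, Sync}, add states with some successor in Z. Z1 = {Recv, Wait, Idle, Sync}; fixed.
Sat(EF crit) = {Recv, Wait, Idle, Sync}
Sync ∈ Sat(EF crit) = {Recv, Wait, Idle, Sync}, so the formula holds at Sync.

Yes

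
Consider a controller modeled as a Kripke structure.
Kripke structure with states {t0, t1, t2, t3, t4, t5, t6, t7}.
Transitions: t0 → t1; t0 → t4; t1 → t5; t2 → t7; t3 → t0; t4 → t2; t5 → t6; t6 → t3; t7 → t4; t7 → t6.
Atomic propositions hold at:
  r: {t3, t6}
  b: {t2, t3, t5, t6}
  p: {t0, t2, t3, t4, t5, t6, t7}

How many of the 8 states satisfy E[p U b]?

E[p U b]: least fixpoint, start Z0 = Sat(b) = {t2, t3, t5, t6}, add states in Sat(p) with some successor in Z. Z1 = {t2, t3, t4, t5, t6, t7}; Z2 = {t0, t2, t3, t4, t5, t6, t7}; fixed.
Sat(E[p U b]) = {t0, t2, t3, t4, t5, t6, t7}
|Sat(E[p U b])| = |{t0, t2, t3, t4, t5, t6, t7}| = 7.

7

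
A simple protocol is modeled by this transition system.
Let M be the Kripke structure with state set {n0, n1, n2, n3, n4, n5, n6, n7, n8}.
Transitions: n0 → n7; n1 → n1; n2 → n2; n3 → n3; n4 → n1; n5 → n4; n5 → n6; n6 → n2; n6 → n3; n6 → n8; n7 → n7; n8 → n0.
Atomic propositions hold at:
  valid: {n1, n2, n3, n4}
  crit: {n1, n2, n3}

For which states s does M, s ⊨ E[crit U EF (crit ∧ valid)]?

{n1, n2, n3, n4, n5, n6}

Sat(crit ∧ valid) = {n1, n2, n3}
EF (crit ∧ valid): least fixpoint, start Z0 = {n1, n2, n3}, add states with some successor in Z. Z1 = {n1, n2, n3, n4, n6}; Z2 = {n1, n2, n3, n4, n5, n6}; fixed.
Sat(EF (crit ∧ valid)) = {n1, n2, n3, n4, n5, n6}
E[crit U EF (crit ∧ valid)]: least fixpoint, start Z0 = Sat(EF (crit ∧ valid)) = {n1, n2, n3, n4, n5, n6}, add states in Sat(crit) with some successor in Z. Already a fixed point.
Sat(E[crit U EF (crit ∧ valid)]) = {n1, n2, n3, n4, n5, n6}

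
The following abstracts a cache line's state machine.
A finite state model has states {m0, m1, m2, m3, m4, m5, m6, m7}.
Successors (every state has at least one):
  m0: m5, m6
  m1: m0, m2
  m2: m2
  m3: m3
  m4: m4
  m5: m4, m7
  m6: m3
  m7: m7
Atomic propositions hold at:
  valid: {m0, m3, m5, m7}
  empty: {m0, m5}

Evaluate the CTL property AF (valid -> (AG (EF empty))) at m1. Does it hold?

EF empty: least fixpoint, start Z0 = {m0, m5}, add states with some successor in Z. Z1 = {m0, m1, m5}; fixed.
Sat(EF empty) = {m0, m1, m5}
AG (EF empty): greatest fixpoint, start Z0 = {m0, m1, m5}, keep only states in Sat with every successor in Z. Z1 = ∅; fixed.
Sat(AG (EF empty)) = ∅
Sat(valid -> (AG (EF empty))) = {m1, m2, m4, m6}
AF (valid -> (AG (EF empty))): least fixpoint, start Z0 = {m1, m2, m4, m6}, add states with every successor in Z. Already a fixed point.
Sat(AF (valid -> (AG (EF empty)))) = {m1, m2, m4, m6}
m1 ∈ Sat(AF (valid -> (AG (EF empty)))) = {m1, m2, m4, m6}, so the formula holds at m1.

Yes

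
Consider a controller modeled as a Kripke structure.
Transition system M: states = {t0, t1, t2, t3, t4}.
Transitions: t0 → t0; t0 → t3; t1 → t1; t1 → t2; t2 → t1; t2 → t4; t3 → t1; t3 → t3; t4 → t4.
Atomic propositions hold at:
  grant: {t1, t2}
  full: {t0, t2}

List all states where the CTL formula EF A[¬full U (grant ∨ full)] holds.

{t0, t1, t2, t3}

Sat(¬full) = {t1, t3, t4}
Sat(grant ∨ full) = {t0, t1, t2}
A[¬full U (grant ∨ full)]: least fixpoint, start Z0 = Sat((grant ∨ full)) = {t0, t1, t2}, add states in Sat(¬full) with every successor in Z. Already a fixed point.
Sat(A[¬full U (grant ∨ full)]) = {t0, t1, t2}
EF A[¬full U (grant ∨ full)]: least fixpoint, start Z0 = {t0, t1, t2}, add states with some successor in Z. Z1 = {t0, t1, t2, t3}; fixed.
Sat(EF A[¬full U (grant ∨ full)]) = {t0, t1, t2, t3}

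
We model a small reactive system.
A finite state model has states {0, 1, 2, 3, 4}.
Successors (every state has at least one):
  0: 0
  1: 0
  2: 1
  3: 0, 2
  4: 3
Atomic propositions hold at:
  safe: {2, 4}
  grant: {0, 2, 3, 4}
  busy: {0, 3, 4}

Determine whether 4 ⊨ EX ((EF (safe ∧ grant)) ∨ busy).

Sat(safe ∧ grant) = {2, 4}
EF (safe ∧ grant): least fixpoint, start Z0 = {2, 4}, add states with some successor in Z. Z1 = {2, 3, 4}; fixed.
Sat(EF (safe ∧ grant)) = {2, 3, 4}
Sat((EF (safe ∧ grant)) ∨ busy) = {0, 2, 3, 4}
Sat(EX ((EF (safe ∧ grant)) ∨ busy)) = {s : some successor in {0, 2, 3, 4}} = {0, 1, 3, 4}
4 ∈ Sat(EX ((EF (safe ∧ grant)) ∨ busy)) = {0, 1, 3, 4}, so the formula holds at 4.

Yes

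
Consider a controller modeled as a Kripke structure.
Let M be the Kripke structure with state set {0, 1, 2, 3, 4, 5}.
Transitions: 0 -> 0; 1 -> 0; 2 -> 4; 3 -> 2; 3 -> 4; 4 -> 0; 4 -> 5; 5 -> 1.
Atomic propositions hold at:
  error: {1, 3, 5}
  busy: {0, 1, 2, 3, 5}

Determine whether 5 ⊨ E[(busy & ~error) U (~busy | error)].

Yes

Sat(~error) = {0, 2, 4}
Sat(busy & ~error) = {0, 2}
Sat(~busy) = {4}
Sat(~busy | error) = {1, 3, 4, 5}
E[(busy & ~error) U (~busy | error)]: least fixpoint, start Z0 = Sat((~busy | error)) = {1, 3, 4, 5}, add states in Sat(busy & ~error) with some successor in Z. Z1 = {1, 2, 3, 4, 5}; fixed.
Sat(E[(busy & ~error) U (~busy | error)]) = {1, 2, 3, 4, 5}
5 ∈ Sat(E[(busy & ~error) U (~busy | error)]) = {1, 2, 3, 4, 5}, so the formula holds at 5.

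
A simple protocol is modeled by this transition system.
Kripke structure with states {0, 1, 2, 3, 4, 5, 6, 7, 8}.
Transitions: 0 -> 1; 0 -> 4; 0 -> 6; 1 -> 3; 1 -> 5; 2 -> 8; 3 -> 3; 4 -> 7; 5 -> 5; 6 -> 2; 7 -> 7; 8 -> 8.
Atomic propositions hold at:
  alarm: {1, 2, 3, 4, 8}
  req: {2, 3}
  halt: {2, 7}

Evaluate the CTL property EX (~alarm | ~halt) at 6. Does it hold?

Sat(~alarm) = {0, 5, 6, 7}
Sat(~halt) = {0, 1, 3, 4, 5, 6, 8}
Sat(~alarm | ~halt) = {0, 1, 3, 4, 5, 6, 7, 8}
Sat(EX (~alarm | ~halt)) = {s : some successor in {0, 1, 3, 4, 5, 6, 7, 8}} = {0, 1, 2, 3, 4, 5, 7, 8}
6 ∉ Sat(EX (~alarm | ~halt)) = {0, 1, 2, 3, 4, 5, 7, 8}, so the formula does not hold at 6.

No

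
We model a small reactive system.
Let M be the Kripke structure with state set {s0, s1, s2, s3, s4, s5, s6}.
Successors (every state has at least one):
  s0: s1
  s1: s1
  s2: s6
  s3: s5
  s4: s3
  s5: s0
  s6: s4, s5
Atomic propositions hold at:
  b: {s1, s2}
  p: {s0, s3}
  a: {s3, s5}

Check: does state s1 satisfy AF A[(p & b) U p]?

No

Sat(p & b) = ∅
A[(p & b) U p]: least fixpoint, start Z0 = Sat(p) = {s0, s3}, add states in Sat(p & b) with every successor in Z. Already a fixed point.
Sat(A[(p & b) U p]) = {s0, s3}
AF A[(p & b) U p]: least fixpoint, start Z0 = {s0, s3}, add states with every successor in Z. Z1 = {s0, s3, s4, s5}; Z2 = {s0, s3, s4, s5, s6}; Z3 = {s0, s2, s3, s4, s5, s6}; fixed.
Sat(AF A[(p & b) U p]) = {s0, s2, s3, s4, s5, s6}
s1 ∉ Sat(AF A[(p & b) U p]) = {s0, s2, s3, s4, s5, s6}, so the formula does not hold at s1.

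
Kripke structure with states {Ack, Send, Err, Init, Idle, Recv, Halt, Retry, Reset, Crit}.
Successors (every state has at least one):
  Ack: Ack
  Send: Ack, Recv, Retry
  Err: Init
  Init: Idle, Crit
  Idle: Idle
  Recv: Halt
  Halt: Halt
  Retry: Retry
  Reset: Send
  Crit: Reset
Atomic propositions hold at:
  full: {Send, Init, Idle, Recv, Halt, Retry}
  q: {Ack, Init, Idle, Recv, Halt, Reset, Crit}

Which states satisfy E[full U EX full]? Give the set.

Sat(EX full) = {s : some successor in {Send, Init, Idle, Recv, Halt, Retry}} = {Send, Err, Init, Idle, Recv, Halt, Retry, Reset}
E[full U EX full]: least fixpoint, start Z0 = Sat(EX full) = {Send, Err, Init, Idle, Recv, Halt, Retry, Reset}, add states in Sat(full) with some successor in Z. Already a fixed point.
Sat(E[full U EX full]) = {Send, Err, Init, Idle, Recv, Halt, Retry, Reset}

{Send, Err, Init, Idle, Recv, Halt, Retry, Reset}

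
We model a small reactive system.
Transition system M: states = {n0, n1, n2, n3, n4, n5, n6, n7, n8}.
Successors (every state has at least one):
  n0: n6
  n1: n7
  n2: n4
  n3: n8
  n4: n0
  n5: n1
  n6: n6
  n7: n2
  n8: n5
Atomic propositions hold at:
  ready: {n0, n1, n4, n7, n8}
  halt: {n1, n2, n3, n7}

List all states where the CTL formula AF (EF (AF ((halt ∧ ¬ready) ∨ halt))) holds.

Sat(¬ready) = {n2, n3, n5, n6}
Sat(halt ∧ ¬ready) = {n2, n3}
Sat((halt ∧ ¬ready) ∨ halt) = {n1, n2, n3, n7}
AF ((halt ∧ ¬ready) ∨ halt): least fixpoint, start Z0 = {n1, n2, n3, n7}, add states with every successor in Z. Z1 = {n1, n2, n3, n5, n7}; Z2 = {n1, n2, n3, n5, n7, n8}; fixed.
Sat(AF ((halt ∧ ¬ready) ∨ halt)) = {n1, n2, n3, n5, n7, n8}
EF (AF ((halt ∧ ¬ready) ∨ halt)): least fixpoint, start Z0 = {n1, n2, n3, n5, n7, n8}, add states with some successor in Z. Already a fixed point.
Sat(EF (AF ((halt ∧ ¬ready) ∨ halt))) = {n1, n2, n3, n5, n7, n8}
AF (EF (AF ((halt ∧ ¬ready) ∨ halt))): least fixpoint, start Z0 = {n1, n2, n3, n5, n7, n8}, add states with every successor in Z. Already a fixed point.
Sat(AF (EF (AF ((halt ∧ ¬ready) ∨ halt)))) = {n1, n2, n3, n5, n7, n8}

{n1, n2, n3, n5, n7, n8}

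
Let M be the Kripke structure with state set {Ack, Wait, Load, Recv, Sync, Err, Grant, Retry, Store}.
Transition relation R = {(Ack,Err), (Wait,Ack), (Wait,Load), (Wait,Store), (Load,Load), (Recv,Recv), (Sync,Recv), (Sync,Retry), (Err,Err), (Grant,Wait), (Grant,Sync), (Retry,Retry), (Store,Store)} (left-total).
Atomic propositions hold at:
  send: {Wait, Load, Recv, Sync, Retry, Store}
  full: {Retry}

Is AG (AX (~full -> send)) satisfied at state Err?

No

Sat(~full) = {Ack, Wait, Load, Recv, Sync, Err, Grant, Store}
Sat(~full -> send) = {Wait, Load, Recv, Sync, Retry, Store}
Sat(AX (~full -> send)) = {s : every successor in {Wait, Load, Recv, Sync, Retry, Store}} = {Load, Recv, Sync, Grant, Retry, Store}
AG (AX (~full -> send)): greatest fixpoint, start Z0 = {Load, Recv, Sync, Grant, Retry, Store}, keep only states in Sat with every successor in Z. Z1 = {Load, Recv, Sync, Retry, Store}; fixed.
Sat(AG (AX (~full -> send))) = {Load, Recv, Sync, Retry, Store}
Err ∉ Sat(AG (AX (~full -> send))) = {Load, Recv, Sync, Retry, Store}, so the formula does not hold at Err.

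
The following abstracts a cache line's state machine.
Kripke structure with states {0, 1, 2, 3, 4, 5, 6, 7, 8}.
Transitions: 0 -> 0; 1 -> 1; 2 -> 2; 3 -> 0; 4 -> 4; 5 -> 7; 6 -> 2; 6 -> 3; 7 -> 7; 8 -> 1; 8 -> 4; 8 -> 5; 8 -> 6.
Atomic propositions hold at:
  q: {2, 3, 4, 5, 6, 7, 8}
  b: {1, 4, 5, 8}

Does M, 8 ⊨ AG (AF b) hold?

AF b: least fixpoint, start Z0 = {1, 4, 5, 8}, add states with every successor in Z. Already a fixed point.
Sat(AF b) = {1, 4, 5, 8}
AG (AF b): greatest fixpoint, start Z0 = {1, 4, 5, 8}, keep only states in Sat with every successor in Z. Z1 = {1, 4}; fixed.
Sat(AG (AF b)) = {1, 4}
8 ∉ Sat(AG (AF b)) = {1, 4}, so the formula does not hold at 8.

No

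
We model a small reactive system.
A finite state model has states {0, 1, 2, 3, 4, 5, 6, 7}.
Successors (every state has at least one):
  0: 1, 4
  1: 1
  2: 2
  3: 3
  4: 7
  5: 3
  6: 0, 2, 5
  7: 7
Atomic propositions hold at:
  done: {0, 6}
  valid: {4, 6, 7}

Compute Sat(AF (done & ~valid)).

{0}

Sat(~valid) = {0, 1, 2, 3, 5}
Sat(done & ~valid) = {0}
AF (done & ~valid): least fixpoint, start Z0 = {0}, add states with every successor in Z. Already a fixed point.
Sat(AF (done & ~valid)) = {0}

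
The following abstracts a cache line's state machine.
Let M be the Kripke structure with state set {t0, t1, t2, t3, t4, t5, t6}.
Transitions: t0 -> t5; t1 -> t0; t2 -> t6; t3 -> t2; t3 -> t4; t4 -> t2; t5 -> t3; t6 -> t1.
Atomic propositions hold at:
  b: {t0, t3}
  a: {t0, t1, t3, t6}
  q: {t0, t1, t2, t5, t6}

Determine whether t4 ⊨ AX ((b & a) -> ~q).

Sat(b & a) = {t0, t3}
Sat(~q) = {t3, t4}
Sat((b & a) -> ~q) = {t1, t2, t3, t4, t5, t6}
Sat(AX ((b & a) -> ~q)) = {s : every successor in {t1, t2, t3, t4, t5, t6}} = {t0, t2, t3, t4, t5, t6}
t4 ∈ Sat(AX ((b & a) -> ~q)) = {t0, t2, t3, t4, t5, t6}, so the formula holds at t4.

Yes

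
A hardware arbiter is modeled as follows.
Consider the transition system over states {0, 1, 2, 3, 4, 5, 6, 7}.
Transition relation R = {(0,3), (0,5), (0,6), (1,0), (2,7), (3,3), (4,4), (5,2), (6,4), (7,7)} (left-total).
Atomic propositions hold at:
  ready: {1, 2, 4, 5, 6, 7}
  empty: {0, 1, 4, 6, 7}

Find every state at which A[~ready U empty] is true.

{0, 1, 4, 6, 7}

Sat(~ready) = {0, 3}
A[~ready U empty]: least fixpoint, start Z0 = Sat(empty) = {0, 1, 4, 6, 7}, add states in Sat(~ready) with every successor in Z. Already a fixed point.
Sat(A[~ready U empty]) = {0, 1, 4, 6, 7}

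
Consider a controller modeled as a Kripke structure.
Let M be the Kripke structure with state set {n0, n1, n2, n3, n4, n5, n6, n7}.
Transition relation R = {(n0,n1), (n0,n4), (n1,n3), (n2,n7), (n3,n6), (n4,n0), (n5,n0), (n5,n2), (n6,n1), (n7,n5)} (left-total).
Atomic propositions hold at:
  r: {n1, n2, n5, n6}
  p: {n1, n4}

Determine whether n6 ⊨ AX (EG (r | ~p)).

Sat(~p) = {n0, n2, n3, n5, n6, n7}
Sat(r | ~p) = {n0, n1, n2, n3, n5, n6, n7}
EG (r | ~p): greatest fixpoint, start Z0 = {n0, n1, n2, n3, n5, n6, n7}, keep only states in Sat with some successor in Z. Already a fixed point.
Sat(EG (r | ~p)) = {n0, n1, n2, n3, n5, n6, n7}
Sat(AX (EG (r | ~p))) = {s : every successor in {n0, n1, n2, n3, n5, n6, n7}} = {n1, n2, n3, n4, n5, n6, n7}
n6 ∈ Sat(AX (EG (r | ~p))) = {n1, n2, n3, n4, n5, n6, n7}, so the formula holds at n6.

Yes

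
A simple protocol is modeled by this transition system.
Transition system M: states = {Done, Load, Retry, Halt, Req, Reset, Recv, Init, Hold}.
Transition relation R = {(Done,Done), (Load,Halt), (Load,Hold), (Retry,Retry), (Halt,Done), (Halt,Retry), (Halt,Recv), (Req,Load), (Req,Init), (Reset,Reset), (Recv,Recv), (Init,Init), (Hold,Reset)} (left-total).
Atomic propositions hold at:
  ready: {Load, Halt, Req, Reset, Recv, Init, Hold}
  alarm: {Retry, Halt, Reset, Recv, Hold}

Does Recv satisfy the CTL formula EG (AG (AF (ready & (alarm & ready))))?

Sat(alarm & ready) = {Halt, Reset, Recv, Hold}
Sat(ready & (alarm & ready)) = {Halt, Reset, Recv, Hold}
AF (ready & (alarm & ready)): least fixpoint, start Z0 = {Halt, Reset, Recv, Hold}, add states with every successor in Z. Z1 = {Load, Halt, Reset, Recv, Hold}; fixed.
Sat(AF (ready & (alarm & ready))) = {Load, Halt, Reset, Recv, Hold}
AG (AF (ready & (alarm & ready))): greatest fixpoint, start Z0 = {Load, Halt, Reset, Recv, Hold}, keep only states in Sat with every successor in Z. Z1 = {Load, Reset, Recv, Hold}; Z2 = {Reset, Recv, Hold}; fixed.
Sat(AG (AF (ready & (alarm & ready)))) = {Reset, Recv, Hold}
EG (AG (AF (ready & (alarm & ready)))): greatest fixpoint, start Z0 = {Reset, Recv, Hold}, keep only states in Sat with some successor in Z. Already a fixed point.
Sat(EG (AG (AF (ready & (alarm & ready))))) = {Reset, Recv, Hold}
Recv ∈ Sat(EG (AG (AF (ready & (alarm & ready))))) = {Reset, Recv, Hold}, so the formula holds at Recv.

Yes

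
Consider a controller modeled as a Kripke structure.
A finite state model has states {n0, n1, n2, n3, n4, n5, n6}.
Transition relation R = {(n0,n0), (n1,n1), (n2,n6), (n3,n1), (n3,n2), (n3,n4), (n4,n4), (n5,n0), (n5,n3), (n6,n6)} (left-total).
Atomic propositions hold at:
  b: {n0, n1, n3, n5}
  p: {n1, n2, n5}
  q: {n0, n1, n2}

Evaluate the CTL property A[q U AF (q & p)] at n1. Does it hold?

Yes

Sat(q & p) = {n1, n2}
AF (q & p): least fixpoint, start Z0 = {n1, n2}, add states with every successor in Z. Already a fixed point.
Sat(AF (q & p)) = {n1, n2}
A[q U AF (q & p)]: least fixpoint, start Z0 = Sat(AF (q & p)) = {n1, n2}, add states in Sat(q) with every successor in Z. Already a fixed point.
Sat(A[q U AF (q & p)]) = {n1, n2}
n1 ∈ Sat(A[q U AF (q & p)]) = {n1, n2}, so the formula holds at n1.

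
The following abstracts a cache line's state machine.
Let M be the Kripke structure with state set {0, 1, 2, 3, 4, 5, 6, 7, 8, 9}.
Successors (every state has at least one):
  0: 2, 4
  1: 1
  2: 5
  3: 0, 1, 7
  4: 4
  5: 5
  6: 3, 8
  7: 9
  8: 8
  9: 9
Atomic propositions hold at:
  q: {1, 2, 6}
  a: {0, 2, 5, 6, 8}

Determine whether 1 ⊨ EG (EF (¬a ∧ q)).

Sat(¬a) = {1, 3, 4, 7, 9}
Sat(¬a ∧ q) = {1}
EF (¬a ∧ q): least fixpoint, start Z0 = {1}, add states with some successor in Z. Z1 = {1, 3}; Z2 = {1, 3, 6}; fixed.
Sat(EF (¬a ∧ q)) = {1, 3, 6}
EG (EF (¬a ∧ q)): greatest fixpoint, start Z0 = {1, 3, 6}, keep only states in Sat with some successor in Z. Already a fixed point.
Sat(EG (EF (¬a ∧ q))) = {1, 3, 6}
1 ∈ Sat(EG (EF (¬a ∧ q))) = {1, 3, 6}, so the formula holds at 1.

Yes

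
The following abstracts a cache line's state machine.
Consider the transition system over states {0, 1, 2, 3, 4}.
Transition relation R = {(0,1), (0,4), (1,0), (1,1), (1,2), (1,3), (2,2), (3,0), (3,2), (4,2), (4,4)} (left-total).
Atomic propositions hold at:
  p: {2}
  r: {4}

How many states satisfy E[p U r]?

1

E[p U r]: least fixpoint, start Z0 = Sat(r) = {4}, add states in Sat(p) with some successor in Z. Already a fixed point.
Sat(E[p U r]) = {4}
|Sat(E[p U r])| = |{4}| = 1.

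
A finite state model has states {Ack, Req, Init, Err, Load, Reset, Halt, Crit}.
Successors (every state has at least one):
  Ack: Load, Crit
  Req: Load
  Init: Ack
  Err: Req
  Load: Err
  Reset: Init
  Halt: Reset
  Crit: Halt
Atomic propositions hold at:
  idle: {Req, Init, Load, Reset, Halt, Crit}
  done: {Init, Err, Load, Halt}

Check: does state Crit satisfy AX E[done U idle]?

E[done U idle]: least fixpoint, start Z0 = Sat(idle) = {Req, Init, Load, Reset, Halt, Crit}, add states in Sat(done) with some successor in Z. Z1 = {Req, Init, Err, Load, Reset, Halt, Crit}; fixed.
Sat(E[done U idle]) = {Req, Init, Err, Load, Reset, Halt, Crit}
Sat(AX E[done U idle]) = {s : every successor in {Req, Init, Err, Load, Reset, Halt, Crit}} = {Ack, Req, Err, Load, Reset, Halt, Crit}
Crit ∈ Sat(AX E[done U idle]) = {Ack, Req, Err, Load, Reset, Halt, Crit}, so the formula holds at Crit.

Yes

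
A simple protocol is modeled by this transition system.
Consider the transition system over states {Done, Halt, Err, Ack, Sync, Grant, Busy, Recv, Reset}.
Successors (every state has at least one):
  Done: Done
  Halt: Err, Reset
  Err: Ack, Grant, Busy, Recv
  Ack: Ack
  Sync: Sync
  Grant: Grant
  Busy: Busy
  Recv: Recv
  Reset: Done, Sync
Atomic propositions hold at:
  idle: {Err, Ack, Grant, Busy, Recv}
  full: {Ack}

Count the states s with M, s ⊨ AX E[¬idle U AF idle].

Sat(¬idle) = {Done, Halt, Sync, Reset}
AF idle: least fixpoint, start Z0 = {Err, Ack, Grant, Busy, Recv}, add states with every successor in Z. Already a fixed point.
Sat(AF idle) = {Err, Ack, Grant, Busy, Recv}
E[¬idle U AF idle]: least fixpoint, start Z0 = Sat(AF idle) = {Err, Ack, Grant, Busy, Recv}, add states in Sat(¬idle) with some successor in Z. Z1 = {Halt, Err, Ack, Grant, Busy, Recv}; fixed.
Sat(E[¬idle U AF idle]) = {Halt, Err, Ack, Grant, Busy, Recv}
Sat(AX E[¬idle U AF idle]) = {s : every successor in {Halt, Err, Ack, Grant, Busy, Recv}} = {Err, Ack, Grant, Busy, Recv}
|Sat(AX E[¬idle U AF idle])| = |{Err, Ack, Grant, Busy, Recv}| = 5.

5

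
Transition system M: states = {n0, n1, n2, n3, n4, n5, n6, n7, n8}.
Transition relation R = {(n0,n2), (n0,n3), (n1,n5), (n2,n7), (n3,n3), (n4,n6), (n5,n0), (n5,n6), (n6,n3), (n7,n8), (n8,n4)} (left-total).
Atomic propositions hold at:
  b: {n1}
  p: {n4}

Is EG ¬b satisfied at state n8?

Sat(¬b) = {n0, n2, n3, n4, n5, n6, n7, n8}
EG ¬b: greatest fixpoint, start Z0 = {n0, n2, n3, n4, n5, n6, n7, n8}, keep only states in Sat with some successor in Z. Already a fixed point.
Sat(EG ¬b) = {n0, n2, n3, n4, n5, n6, n7, n8}
n8 ∈ Sat(EG ¬b) = {n0, n2, n3, n4, n5, n6, n7, n8}, so the formula holds at n8.

Yes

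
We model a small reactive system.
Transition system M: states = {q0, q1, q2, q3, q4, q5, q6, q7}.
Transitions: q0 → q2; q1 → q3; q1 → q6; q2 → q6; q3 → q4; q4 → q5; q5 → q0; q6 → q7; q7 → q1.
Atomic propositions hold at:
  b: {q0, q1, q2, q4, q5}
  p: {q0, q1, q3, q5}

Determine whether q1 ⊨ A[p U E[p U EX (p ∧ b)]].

Sat(p ∧ b) = {q0, q1, q5}
Sat(EX (p ∧ b)) = {s : some successor in {q0, q1, q5}} = {q4, q5, q7}
E[p U EX (p ∧ b)]: least fixpoint, start Z0 = Sat(EX (p ∧ b)) = {q4, q5, q7}, add states in Sat(p) with some successor in Z. Z1 = {q3, q4, q5, q7}; Z2 = {q1, q3, q4, q5, q7}; fixed.
Sat(E[p U EX (p ∧ b)]) = {q1, q3, q4, q5, q7}
A[p U E[p U EX (p ∧ b)]]: least fixpoint, start Z0 = Sat(E[p U EX (p ∧ b)]) = {q1, q3, q4, q5, q7}, add states in Sat(p) with every successor in Z. Already a fixed point.
Sat(A[p U E[p U EX (p ∧ b)]]) = {q1, q3, q4, q5, q7}
q1 ∈ Sat(A[p U E[p U EX (p ∧ b)]]) = {q1, q3, q4, q5, q7}, so the formula holds at q1.

Yes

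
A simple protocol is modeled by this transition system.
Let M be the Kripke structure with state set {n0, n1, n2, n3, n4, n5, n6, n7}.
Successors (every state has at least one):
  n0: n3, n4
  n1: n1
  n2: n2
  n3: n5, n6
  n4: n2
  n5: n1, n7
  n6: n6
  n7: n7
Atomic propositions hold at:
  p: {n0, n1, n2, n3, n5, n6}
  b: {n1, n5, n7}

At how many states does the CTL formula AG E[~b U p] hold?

Sat(~b) = {n0, n2, n3, n4, n6}
E[~b U p]: least fixpoint, start Z0 = Sat(p) = {n0, n1, n2, n3, n5, n6}, add states in Sat(~b) with some successor in Z. Z1 = {n0, n1, n2, n3, n4, n5, n6}; fixed.
Sat(E[~b U p]) = {n0, n1, n2, n3, n4, n5, n6}
AG E[~b U p]: greatest fixpoint, start Z0 = {n0, n1, n2, n3, n4, n5, n6}, keep only states in Sat with every successor in Z. Z1 = {n0, n1, n2, n3, n4, n6}; Z2 = {n0, n1, n2, n4, n6}; Z3 = {n1, n2, n4, n6}; fixed.
Sat(AG E[~b U p]) = {n1, n2, n4, n6}
|Sat(AG E[~b U p])| = |{n1, n2, n4, n6}| = 4.

4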